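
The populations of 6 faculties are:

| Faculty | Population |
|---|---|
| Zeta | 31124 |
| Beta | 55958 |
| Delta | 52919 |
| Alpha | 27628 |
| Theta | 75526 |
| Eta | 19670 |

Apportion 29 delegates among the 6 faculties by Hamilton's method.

Total 262825; standard divisor 262825/29 ≈ 9062.931.
Standard quotas: Zeta 3.4342, Beta 6.1744, Delta 5.8391, Alpha 3.0485, Theta 8.3335, Eta 2.1704.
Lower quotas: Zeta 3, Beta 6, Delta 5, Alpha 3, Theta 8, Eta 2 (sum 27, leaving 2 seats).
Remainders in descending order: Delta 0.8391, Zeta 0.4342, Theta 0.3335, Beta 0.1744, Eta 0.1704, Alpha 0.0485.
The surplus seats go to Delta, Zeta.

Zeta=4, Beta=6, Delta=6, Alpha=3, Theta=8, Eta=2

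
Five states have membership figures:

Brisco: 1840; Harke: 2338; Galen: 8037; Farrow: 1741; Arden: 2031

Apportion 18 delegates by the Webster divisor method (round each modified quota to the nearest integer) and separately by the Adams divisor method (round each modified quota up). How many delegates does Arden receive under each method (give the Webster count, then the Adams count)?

2 and 3

Webster: Brisco 2, Harke 3, Galen 9, Farrow 2, Arden 2.
Adams: Brisco 2, Harke 3, Galen 8, Farrow 2, Arden 3.
Arden gets 2 under Webster and 3 under Adams.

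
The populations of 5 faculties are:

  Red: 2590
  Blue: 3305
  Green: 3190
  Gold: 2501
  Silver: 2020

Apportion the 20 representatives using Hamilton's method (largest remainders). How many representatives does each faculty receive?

Red 4; Blue 5; Green 5; Gold 3; Silver 3

Total 13606; standard divisor 13606/20 ≈ 680.3.
Standard quotas: Red 3.807, Blue 4.858, Green 4.689, Gold 3.676, Silver 2.969.
Lower quotas: Red 3, Blue 4, Green 4, Gold 3, Silver 2 (sum 16, leaving 4 seats).
Remainders in descending order: Silver 0.969, Blue 0.858, Red 0.807, Green 0.689, Gold 0.676.
The surplus seats go to Silver, Blue, Red, Green.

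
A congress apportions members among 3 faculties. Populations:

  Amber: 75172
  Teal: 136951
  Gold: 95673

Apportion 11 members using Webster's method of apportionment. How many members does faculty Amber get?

3

Standard divisor 307796/11 ≈ 27981.455; standard quotas: Amber 2.686, Teal 4.894, Gold 3.419.
Rounding to the nearest integer gives Amber 3, Teal 5, Gold 3 — total 11, matching the house size, so no adjustment is needed.
Amber receives 3.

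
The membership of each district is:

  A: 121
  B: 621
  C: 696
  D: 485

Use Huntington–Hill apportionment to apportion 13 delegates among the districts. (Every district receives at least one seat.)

With divisor 148: modified quotas A 0.818, B 4.196, C 4.703, D 3.277.
Geometric-mean thresholds: A (min 1), B √(4·5)=4.472, C √(4·5)=4.472, D √(3·4)=3.464.
Each quota rounded against its threshold gives A 1, B 4, C 5, D 3 (total 13).

A 1, B 4, C 5, D 3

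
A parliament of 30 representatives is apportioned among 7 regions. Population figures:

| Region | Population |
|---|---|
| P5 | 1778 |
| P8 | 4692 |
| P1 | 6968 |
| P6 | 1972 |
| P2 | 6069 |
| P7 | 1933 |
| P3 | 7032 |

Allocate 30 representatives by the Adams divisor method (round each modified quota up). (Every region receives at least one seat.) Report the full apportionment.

P5=2, P8=5, P1=6, P6=2, P2=6, P7=2, P3=7

Standard divisor 30444/30 ≈ 1014.8; standard quotas: P5 1.752, P8 4.624, P1 6.866, P6 1.943, P2 5.980, P7 1.905, P3 6.929.
Rounding up gives 2, 5, 7, 2, 6, 2, 7 = 31 seats, so the divisor must be adjusted.
With modified divisor 1167: modified quotas P5 1.524, P8 4.021, P1 5.971, P6 1.690, P2 5.201, P7 1.656, P3 6.026.
Rounding up: P5 2, P8 5, P1 6, P6 2, P2 6, P7 2, P3 7 (total 30).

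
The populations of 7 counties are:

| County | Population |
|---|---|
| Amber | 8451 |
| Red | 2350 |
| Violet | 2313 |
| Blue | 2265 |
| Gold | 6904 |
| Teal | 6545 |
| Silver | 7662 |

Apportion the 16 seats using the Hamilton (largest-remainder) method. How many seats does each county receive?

Amber 4; Red 1; Violet 1; Blue 1; Gold 3; Teal 3; Silver 3

The standard divisor is 36490/16 ≈ 2280.625.
Standard quotas: Amber 3.7056, Red 1.0304, Violet 1.0142, Blue 0.9931, Gold 3.0272, Teal 2.8698, Silver 3.3596.
Lower quotas: Amber 3, Red 1, Violet 1, Blue 0, Gold 3, Teal 2, Silver 3 (sum 13, leaving 3 seats).
Remainders in descending order: Blue 0.9931, Teal 0.8698, Amber 0.7056, Silver 0.3596, Red 0.0304, Gold 0.0272, Violet 0.0142.
Largest remainders: Blue, Teal, Amber receive the extra seats.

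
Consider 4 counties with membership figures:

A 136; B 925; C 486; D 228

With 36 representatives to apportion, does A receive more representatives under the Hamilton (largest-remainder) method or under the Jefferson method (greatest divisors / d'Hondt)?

Hamilton

Hamilton: A 3, B 19, C 10, D 4.
Jefferson: A 2, B 20, C 10, D 4.
A gets 3 under Hamilton and 2 under Jefferson.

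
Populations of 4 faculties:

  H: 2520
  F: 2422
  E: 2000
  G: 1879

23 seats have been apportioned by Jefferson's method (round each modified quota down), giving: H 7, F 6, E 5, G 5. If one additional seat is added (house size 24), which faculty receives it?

F

Priority for the next seat is population ÷ (current seats + 1).
Priorities: H 315.000, F 346.000, E 333.333, G 313.167.
Highest priority: F.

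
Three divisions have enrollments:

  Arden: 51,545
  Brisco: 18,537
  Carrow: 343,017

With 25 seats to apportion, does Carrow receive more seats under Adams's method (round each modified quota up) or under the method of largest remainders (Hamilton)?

Adams: Arden 3, Brisco 2, Carrow 20.
Hamilton: Arden 3, Brisco 1, Carrow 21.
Carrow gets 20 under Adams and 21 under Hamilton.

Hamilton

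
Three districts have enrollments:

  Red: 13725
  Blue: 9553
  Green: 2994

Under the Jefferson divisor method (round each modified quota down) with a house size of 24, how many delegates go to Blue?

9

Standard divisor 26272/24 ≈ 1094.667; standard quotas: Red 12.538, Blue 8.727, Green 2.735.
Rounding down gives 12, 8, 2 = 22 seats, so the divisor must be adjusted.
With modified divisor 1030: modified quotas Red 13.325, Blue 9.275, Green 2.907.
Rounding down: Red 13, Blue 9, Green 2 (total 24).
Blue receives 9.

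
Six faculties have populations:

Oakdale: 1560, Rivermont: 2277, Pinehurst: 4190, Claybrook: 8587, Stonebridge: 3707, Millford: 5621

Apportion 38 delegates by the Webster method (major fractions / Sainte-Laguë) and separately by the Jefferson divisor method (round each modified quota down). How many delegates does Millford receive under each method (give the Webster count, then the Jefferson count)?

Webster: Oakdale 2, Rivermont 3, Pinehurst 6, Claybrook 13, Stonebridge 6, Millford 8.
Jefferson: Oakdale 2, Rivermont 3, Pinehurst 6, Claybrook 13, Stonebridge 5, Millford 9.
Millford gets 8 under Webster and 9 under Jefferson.

8 and 9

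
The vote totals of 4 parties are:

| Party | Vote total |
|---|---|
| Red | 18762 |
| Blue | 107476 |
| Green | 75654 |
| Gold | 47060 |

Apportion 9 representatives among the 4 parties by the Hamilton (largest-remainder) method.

Total 248952; standard divisor 248952/9 ≈ 27661.333.
Standard quotas: Red 0.6783, Blue 3.8854, Green 2.7350, Gold 1.7013.
Lower quotas: Red 0, Blue 3, Green 2, Gold 1 (sum 6, leaving 3 seats).
Remainders in descending order: Blue 0.8854, Green 0.7350, Gold 0.7013, Red 0.6783.
The surplus seats go to Blue, Green, Gold.

Red=0; Blue=4; Green=3; Gold=2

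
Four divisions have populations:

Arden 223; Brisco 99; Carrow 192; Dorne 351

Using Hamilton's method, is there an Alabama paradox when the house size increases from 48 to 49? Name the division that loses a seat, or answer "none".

At 48 seats: Arden 12, Brisco 6, Carrow 11, Dorne 19.
At 49 seats: Arden 13, Brisco 5, Carrow 11, Dorne 20.
Brisco drops from 6 to 5.

Brisco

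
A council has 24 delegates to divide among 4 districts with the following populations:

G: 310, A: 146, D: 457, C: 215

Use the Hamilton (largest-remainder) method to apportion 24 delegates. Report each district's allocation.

G=7, A=3, D=10, C=4

Standard divisor: 1128 ÷ 24 = 47.
Standard quotas: G 6.596, A 3.106, D 9.723, C 4.574.
Lower quotas: G 6, A 3, D 9, C 4 (sum 22, leaving 2 seats).
Remainders in descending order: D 0.723, G 0.596, C 0.574, A 0.106.
Largest remainders: D, G receive the extra seats.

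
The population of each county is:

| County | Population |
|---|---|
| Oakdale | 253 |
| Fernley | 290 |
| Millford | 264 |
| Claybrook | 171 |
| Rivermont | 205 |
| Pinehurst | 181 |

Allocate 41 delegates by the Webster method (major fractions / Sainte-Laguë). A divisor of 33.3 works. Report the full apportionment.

With modified divisor 33.3: modified quotas Oakdale 7.598, Fernley 8.709, Millford 7.928, Claybrook 5.135, Rivermont 6.156, Pinehurst 5.435.
Rounding to the nearest integer: Oakdale 8, Fernley 9, Millford 8, Claybrook 5, Rivermont 6, Pinehurst 5 (total 41).

Oakdale 8; Fernley 9; Millford 8; Claybrook 5; Rivermont 6; Pinehurst 5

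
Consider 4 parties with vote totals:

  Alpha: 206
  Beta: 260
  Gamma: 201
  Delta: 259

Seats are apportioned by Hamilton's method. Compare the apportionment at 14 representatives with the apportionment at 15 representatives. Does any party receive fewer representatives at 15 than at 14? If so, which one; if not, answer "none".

At 14 seats: Alpha 3, Beta 4, Gamma 3, Delta 4.
At 15 seats: Alpha 4, Beta 4, Gamma 3, Delta 4.
No party's allocation decreased.

none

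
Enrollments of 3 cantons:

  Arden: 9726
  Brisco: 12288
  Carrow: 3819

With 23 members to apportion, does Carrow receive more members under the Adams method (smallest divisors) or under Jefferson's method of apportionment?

Adams: Arden 8, Brisco 11, Carrow 4.
Jefferson: Arden 9, Brisco 11, Carrow 3.
Carrow gets 4 under Adams and 3 under Jefferson.

Adams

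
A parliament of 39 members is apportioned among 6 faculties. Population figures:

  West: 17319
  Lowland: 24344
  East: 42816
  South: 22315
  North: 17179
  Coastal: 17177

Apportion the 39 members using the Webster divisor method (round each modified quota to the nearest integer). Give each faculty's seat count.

West 5; Lowland 7; East 11; South 6; North 5; Coastal 5

Standard divisor 141150/39 ≈ 3619.231; standard quotas: West 4.785, Lowland 6.726, East 11.830, South 6.166, North 4.747, Coastal 4.746.
Rounding to the nearest integer gives 5, 7, 12, 6, 5, 5 = 40 seats, so the divisor must be adjusted.
With modified divisor 3730: modified quotas West 4.643, Lowland 6.527, East 11.479, South 5.983, North 4.606, Coastal 4.605.
Rounding to the nearest integer: West 5, Lowland 7, East 11, South 6, North 5, Coastal 5 (total 39).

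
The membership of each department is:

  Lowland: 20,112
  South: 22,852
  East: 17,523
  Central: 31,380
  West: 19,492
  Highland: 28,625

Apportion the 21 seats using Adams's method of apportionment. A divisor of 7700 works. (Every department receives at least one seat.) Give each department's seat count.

With modified divisor 7700: modified quotas Lowland 2.612, South 2.968, East 2.276, Central 4.075, West 2.531, Highland 3.718.
Rounding up: Lowland 3, South 3, East 3, Central 5, West 3, Highland 4 (total 21).

Lowland 3, South 3, East 3, Central 5, West 3, Highland 4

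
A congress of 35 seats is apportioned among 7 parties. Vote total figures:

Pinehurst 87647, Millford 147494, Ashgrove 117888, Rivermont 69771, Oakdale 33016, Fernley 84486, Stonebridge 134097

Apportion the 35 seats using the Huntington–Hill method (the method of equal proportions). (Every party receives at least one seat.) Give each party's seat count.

Pinehurst: 4, Millford: 8, Ashgrove: 6, Rivermont: 4, Oakdale: 2, Fernley: 4, Stonebridge: 7

With divisor 19654: modified quotas Pinehurst 4.459, Millford 7.505, Ashgrove 5.998, Rivermont 3.550, Oakdale 1.680, Fernley 4.299, Stonebridge 6.823.
Geometric-mean thresholds: Pinehurst √(4·5)=4.472, Millford √(7·8)=7.483, Ashgrove √(5·6)=5.477, Rivermont √(3·4)=3.464, Oakdale √(1·2)=1.414, Fernley √(4·5)=4.472, Stonebridge √(6·7)=6.481.
Each quota rounded against its threshold gives Pinehurst 4, Millford 8, Ashgrove 6, Rivermont 4, Oakdale 2, Fernley 4, Stonebridge 7 (total 35).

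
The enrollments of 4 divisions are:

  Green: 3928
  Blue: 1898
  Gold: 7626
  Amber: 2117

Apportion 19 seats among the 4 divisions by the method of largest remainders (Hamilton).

Green 5, Blue 2, Gold 9, Amber 3

Standard divisor: 15569 ÷ 19 ≈ 819.421.
Standard quotas: Green 4.7936, Blue 2.3163, Gold 9.3066, Amber 2.5835.
Lower quotas: Green 4, Blue 2, Gold 9, Amber 2 (sum 17, leaving 2 seats).
Remainders in descending order: Green 0.7936, Amber 0.5835, Blue 0.3163, Gold 0.3066.
Largest remainders: Green, Amber receive the extra seats.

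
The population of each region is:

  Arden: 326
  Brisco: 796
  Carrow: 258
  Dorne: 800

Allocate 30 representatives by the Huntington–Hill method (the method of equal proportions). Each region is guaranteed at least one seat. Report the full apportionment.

With divisor 74: modified quotas Arden 4.405, Brisco 10.757, Carrow 3.486, Dorne 10.811.
Geometric-mean thresholds: Arden √(4·5)=4.472, Brisco √(10·11)=10.488, Carrow √(3·4)=3.464, Dorne √(10·11)=10.488.
Each quota rounded against its threshold gives Arden 4, Brisco 11, Carrow 4, Dorne 11 (total 30).

Arden=4, Brisco=11, Carrow=4, Dorne=11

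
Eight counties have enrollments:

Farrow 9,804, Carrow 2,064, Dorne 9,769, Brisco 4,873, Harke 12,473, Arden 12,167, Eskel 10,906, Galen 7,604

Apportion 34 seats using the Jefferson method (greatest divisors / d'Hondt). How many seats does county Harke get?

6

Standard divisor 69660/34 ≈ 2048.824; standard quotas: Farrow 4.785, Carrow 1.007, Dorne 4.768, Brisco 2.378, Harke 6.088, Arden 5.939, Eskel 5.323, Galen 3.711.
Rounding down gives 4, 1, 4, 2, 6, 5, 5, 3 = 30 seats, so the divisor must be adjusted.
With modified divisor 1860: modified quotas Farrow 5.271, Carrow 1.110, Dorne 5.252, Brisco 2.620, Harke 6.706, Arden 6.541, Eskel 5.863, Galen 4.088.
Rounding down: Farrow 5, Carrow 1, Dorne 5, Brisco 2, Harke 6, Arden 6, Eskel 5, Galen 4 (total 34).
Harke receives 6.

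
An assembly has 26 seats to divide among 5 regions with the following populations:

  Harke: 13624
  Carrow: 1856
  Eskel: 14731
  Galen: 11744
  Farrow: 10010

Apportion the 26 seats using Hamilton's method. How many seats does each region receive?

Harke=7, Carrow=1, Eskel=7, Galen=6, Farrow=5

The standard divisor is 51965/26 ≈ 1998.654.
Standard quotas: Harke 6.8166, Carrow 0.9286, Eskel 7.3705, Galen 5.8760, Farrow 5.0084.
Lower quotas: Harke 6, Carrow 0, Eskel 7, Galen 5, Farrow 5 (sum 23, leaving 3 seats).
Remainders in descending order: Carrow 0.9286, Galen 0.8760, Harke 0.8166, Eskel 0.3705, Farrow 0.0084.
Largest remainders: Carrow, Galen, Harke receive the extra seats.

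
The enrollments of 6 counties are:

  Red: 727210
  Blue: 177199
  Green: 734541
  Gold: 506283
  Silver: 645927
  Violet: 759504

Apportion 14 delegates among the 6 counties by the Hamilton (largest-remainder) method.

The standard divisor is 3550664/14 ≈ 253618.857.
Standard quotas: Red 2.8673, Blue 0.6987, Green 2.8962, Gold 1.9962, Silver 2.5468, Violet 2.9947.
Lower quotas: Red 2, Blue 0, Green 2, Gold 1, Silver 2, Violet 2 (sum 9, leaving 5 seats).
Remainders in descending order: Gold 0.9962, Violet 0.9947, Green 0.8962, Red 0.8673, Blue 0.6987, Silver 0.5468.
The surplus seats go to Gold, Violet, Green, Red, Blue.

Red: 3; Blue: 1; Green: 3; Gold: 2; Silver: 2; Violet: 3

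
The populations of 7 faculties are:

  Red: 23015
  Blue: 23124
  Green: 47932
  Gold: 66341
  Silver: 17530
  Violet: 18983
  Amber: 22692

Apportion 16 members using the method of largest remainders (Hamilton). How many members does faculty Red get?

2

The standard divisor is 219617/16 ≈ 13726.062.
Standard quotas: Red 1.6767, Blue 1.6847, Green 3.4920, Gold 4.8332, Silver 1.2771, Violet 1.3830, Amber 1.6532.
Lower quotas: Red 1, Blue 1, Green 3, Gold 4, Silver 1, Violet 1, Amber 1 (sum 12, leaving 4 seats).
Remainders in descending order: Gold 0.8332, Blue 0.6847, Red 0.6767, Amber 0.6532, Green 0.4920, Violet 0.3830, Silver 0.2771.
Largest remainders: Gold, Blue, Red, Amber receive the extra seats.
Red receives 2.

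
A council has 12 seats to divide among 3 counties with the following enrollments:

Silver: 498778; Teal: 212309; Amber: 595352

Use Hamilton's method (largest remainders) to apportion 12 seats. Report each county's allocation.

Silver=5; Teal=2; Amber=5

Total 1306439; standard divisor 1306439/12 ≈ 108869.917.
Standard quotas: Silver 4.5814, Teal 1.9501, Amber 5.4685.
Lower quotas: Silver 4, Teal 1, Amber 5 (sum 10, leaving 2 seats).
Remainders in descending order: Teal 0.9501, Silver 0.5814, Amber 0.4685.
The surplus seats go to Teal, Silver.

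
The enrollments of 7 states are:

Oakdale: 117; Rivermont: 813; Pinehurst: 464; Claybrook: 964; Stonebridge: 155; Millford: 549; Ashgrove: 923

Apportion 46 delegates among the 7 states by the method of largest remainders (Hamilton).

The standard divisor is 3985/46 ≈ 86.63.
Standard quotas: Oakdale 1.351, Rivermont 9.385, Pinehurst 5.356, Claybrook 11.128, Stonebridge 1.789, Millford 6.337, Ashgrove 10.654.
Lower quotas: Oakdale 1, Rivermont 9, Pinehurst 5, Claybrook 11, Stonebridge 1, Millford 6, Ashgrove 10 (sum 43, leaving 3 seats).
Remainders in descending order: Stonebridge 0.789, Ashgrove 0.654, Rivermont 0.385, Pinehurst 0.356, Oakdale 0.351, Millford 0.337, Claybrook 0.128.
The surplus seats go to Stonebridge, Ashgrove, Rivermont.

Oakdale 1, Rivermont 10, Pinehurst 5, Claybrook 11, Stonebridge 2, Millford 6, Ashgrove 11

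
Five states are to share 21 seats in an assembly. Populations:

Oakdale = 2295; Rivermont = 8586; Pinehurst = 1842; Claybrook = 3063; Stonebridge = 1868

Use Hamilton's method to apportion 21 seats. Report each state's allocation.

Oakdale 3, Rivermont 10, Pinehurst 2, Claybrook 4, Stonebridge 2

The standard divisor is 17654/21 ≈ 840.667.
Standard quotas: Oakdale 2.7300, Rivermont 10.2133, Pinehurst 2.1911, Claybrook 3.6435, Stonebridge 2.2220.
Lower quotas: Oakdale 2, Rivermont 10, Pinehurst 2, Claybrook 3, Stonebridge 2 (sum 19, leaving 2 seats).
Remainders in descending order: Oakdale 0.7300, Claybrook 0.6435, Stonebridge 0.2220, Rivermont 0.2133, Pinehurst 0.1911.
The surplus seats go to Oakdale, Claybrook.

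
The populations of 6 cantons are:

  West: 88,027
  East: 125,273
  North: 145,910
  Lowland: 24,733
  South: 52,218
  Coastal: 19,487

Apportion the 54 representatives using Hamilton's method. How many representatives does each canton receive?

The standard divisor is 455648/54 ≈ 8437.926.
Standard quotas: West 10.4323, East 14.8464, North 17.2922, Lowland 2.9312, South 6.1885, Coastal 2.3095.
Lower quotas: West 10, East 14, North 17, Lowland 2, South 6, Coastal 2 (sum 51, leaving 3 seats).
Remainders in descending order: Lowland 0.9312, East 0.8464, West 0.4323, Coastal 0.3095, North 0.2922, South 0.1885.
The surplus seats go to Lowland, East, West.

West=11, East=15, North=17, Lowland=3, South=6, Coastal=2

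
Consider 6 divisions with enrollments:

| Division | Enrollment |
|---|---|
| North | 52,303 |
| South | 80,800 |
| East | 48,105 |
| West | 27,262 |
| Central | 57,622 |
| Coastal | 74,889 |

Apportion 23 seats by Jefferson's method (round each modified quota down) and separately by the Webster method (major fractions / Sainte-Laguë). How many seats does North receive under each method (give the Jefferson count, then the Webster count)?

Jefferson: North 3, South 6, East 3, West 2, Central 4, Coastal 5.
Webster: North 4, South 5, East 3, West 2, Central 4, Coastal 5.
North gets 3 under Jefferson and 4 under Webster.

3 and 4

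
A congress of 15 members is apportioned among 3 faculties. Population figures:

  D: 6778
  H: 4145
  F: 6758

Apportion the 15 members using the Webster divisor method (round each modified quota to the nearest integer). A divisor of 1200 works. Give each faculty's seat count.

With modified divisor 1200: modified quotas D 5.648, H 3.454, F 5.632.
Rounding to the nearest integer: D 6, H 3, F 6 (total 15).

D 6, H 3, F 6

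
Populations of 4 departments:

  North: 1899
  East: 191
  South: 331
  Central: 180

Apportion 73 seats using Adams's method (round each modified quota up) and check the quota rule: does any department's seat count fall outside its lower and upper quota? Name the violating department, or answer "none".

Standard quotas: North 53.298, East 5.361, South 9.290, Central 5.052.
Adams allocation: North 52, East 6, South 10, Central 5.
North has quota 53.298 (lower 53, upper 54) but receives 52 — outside the quota interval.

North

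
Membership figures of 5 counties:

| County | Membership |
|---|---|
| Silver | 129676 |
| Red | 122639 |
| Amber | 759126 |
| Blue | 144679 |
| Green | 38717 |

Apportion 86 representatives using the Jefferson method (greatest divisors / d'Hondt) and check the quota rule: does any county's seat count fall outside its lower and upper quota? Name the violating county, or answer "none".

Standard quotas: Silver 9.334, Red 8.827, Amber 54.639, Blue 10.413, Green 2.787.
Jefferson allocation: Silver 9, Red 9, Amber 56, Blue 10, Green 2.
Amber has quota 54.639 (lower 54, upper 55) but receives 56 — outside the quota interval.

Amber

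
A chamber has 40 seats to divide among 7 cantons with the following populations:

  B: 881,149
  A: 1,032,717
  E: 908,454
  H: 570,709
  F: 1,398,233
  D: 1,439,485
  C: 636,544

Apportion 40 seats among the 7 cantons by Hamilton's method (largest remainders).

Standard divisor: 6867291 ÷ 40 ≈ 171682.275.
Standard quotas: B 5.1324, A 6.0153, E 5.2915, H 3.3242, F 8.1443, D 8.3846, C 3.7077.
Lower quotas: B 5, A 6, E 5, H 3, F 8, D 8, C 3 (sum 38, leaving 2 seats).
Remainders in descending order: C 0.7077, D 0.3846, H 0.3242, E 0.2915, F 0.1443, B 0.1324, A 0.0153.
Largest remainders: C, D receive the extra seats.

B 5, A 6, E 5, H 3, F 8, D 9, C 4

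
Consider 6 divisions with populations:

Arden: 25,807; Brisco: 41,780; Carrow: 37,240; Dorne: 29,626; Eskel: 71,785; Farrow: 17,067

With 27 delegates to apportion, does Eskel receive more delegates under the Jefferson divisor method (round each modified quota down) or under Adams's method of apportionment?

Jefferson: Arden 3, Brisco 5, Carrow 5, Dorne 3, Eskel 9, Farrow 2.
Adams: Arden 3, Brisco 5, Carrow 5, Dorne 4, Eskel 8, Farrow 2.
Eskel gets 9 under Jefferson and 8 under Adams.

Jefferson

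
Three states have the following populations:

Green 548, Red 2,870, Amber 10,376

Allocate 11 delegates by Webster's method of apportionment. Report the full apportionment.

Green 0; Red 2; Amber 9

Standard divisor 13794/11 ≈ 1254; standard quotas: Green 0.437, Red 2.289, Amber 8.274.
Rounding to the nearest integer gives 0, 2, 8 = 10 seats, so the divisor must be adjusted.
With modified divisor 1200: modified quotas Green 0.457, Red 2.392, Amber 8.647.
Rounding to the nearest integer: Green 0, Red 2, Amber 9 (total 11).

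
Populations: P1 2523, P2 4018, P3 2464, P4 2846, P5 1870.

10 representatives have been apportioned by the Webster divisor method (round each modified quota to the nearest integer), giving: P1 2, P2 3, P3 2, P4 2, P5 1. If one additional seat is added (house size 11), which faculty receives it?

Priority for the next seat is population ÷ (current seats + 0.5).
Priorities: P1 1009.200, P2 1148.000, P3 985.600, P4 1138.400, P5 1246.667.
Highest priority: P5.

P5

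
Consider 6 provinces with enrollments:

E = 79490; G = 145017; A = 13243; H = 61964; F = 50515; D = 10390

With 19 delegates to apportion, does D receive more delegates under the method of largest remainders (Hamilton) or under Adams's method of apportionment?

Hamilton: E 4, G 8, A 1, H 3, F 3, D 0.
Adams: E 4, G 7, A 1, H 3, F 3, D 1.
D gets 0 under Hamilton and 1 under Adams.

Adams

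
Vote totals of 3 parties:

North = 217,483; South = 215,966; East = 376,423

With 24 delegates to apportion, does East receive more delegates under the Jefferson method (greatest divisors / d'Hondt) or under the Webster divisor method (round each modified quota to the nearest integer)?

Jefferson: North 6, South 6, East 12.
Webster: North 7, South 6, East 11.
East gets 12 under Jefferson and 11 under Webster.

Jefferson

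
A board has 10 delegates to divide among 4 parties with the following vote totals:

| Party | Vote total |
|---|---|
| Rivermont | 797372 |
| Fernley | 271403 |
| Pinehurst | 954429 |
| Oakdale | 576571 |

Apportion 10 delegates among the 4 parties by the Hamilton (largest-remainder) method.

Rivermont 3, Fernley 1, Pinehurst 4, Oakdale 2

Total 2599775; standard divisor 2599775/10 ≈ 259977.5.
Standard quotas: Rivermont 3.0671, Fernley 1.0439, Pinehurst 3.6712, Oakdale 2.2178.
Lower quotas: Rivermont 3, Fernley 1, Pinehurst 3, Oakdale 2 (sum 9, leaving 1 seat).
Remainders in descending order: Pinehurst 0.6712, Oakdale 0.2178, Rivermont 0.0671, Fernley 0.0439.
The surplus seat goes to Pinehurst.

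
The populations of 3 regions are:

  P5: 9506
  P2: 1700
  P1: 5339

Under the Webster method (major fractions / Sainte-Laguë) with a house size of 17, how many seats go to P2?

Standard divisor 16545/17 ≈ 973.235; standard quotas: P5 9.767, P2 1.747, P1 5.486.
Rounding to the nearest integer gives P5 10, P2 2, P1 5 — total 17, matching the house size, so no adjustment is needed.
P2 receives 2.

2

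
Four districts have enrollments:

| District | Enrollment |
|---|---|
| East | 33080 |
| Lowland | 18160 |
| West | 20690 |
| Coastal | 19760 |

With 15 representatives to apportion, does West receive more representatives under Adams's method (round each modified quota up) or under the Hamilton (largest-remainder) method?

Adams

Adams: East 5, Lowland 3, West 4, Coastal 3.
Hamilton: East 6, Lowland 3, West 3, Coastal 3.
West gets 4 under Adams and 3 under Hamilton.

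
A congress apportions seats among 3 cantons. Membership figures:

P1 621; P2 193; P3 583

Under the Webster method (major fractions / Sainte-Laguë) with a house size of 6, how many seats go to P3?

2

Standard divisor 1397/6 ≈ 232.833; standard quotas: P1 2.667, P2 0.829, P3 2.504.
Rounding to the nearest integer gives 3, 1, 3 = 7 seats, so the divisor must be adjusted.
With modified divisor 240: modified quotas P1 2.587, P2 0.804, P3 2.429.
Rounding to the nearest integer: P1 3, P2 1, P3 2 (total 6).
P3 receives 2.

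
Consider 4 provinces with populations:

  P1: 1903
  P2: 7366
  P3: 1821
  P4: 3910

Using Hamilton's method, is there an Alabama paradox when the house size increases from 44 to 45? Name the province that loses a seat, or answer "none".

At 44 seats: P1 6, P2 22, P3 5, P4 11.
At 45 seats: P1 6, P2 22, P3 5, P4 12.
No province's allocation decreased.

none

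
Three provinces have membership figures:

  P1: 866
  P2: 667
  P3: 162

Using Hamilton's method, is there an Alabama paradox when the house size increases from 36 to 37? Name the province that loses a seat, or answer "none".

P3

At 36 seats: P1 18, P2 14, P3 4.
At 37 seats: P1 19, P2 15, P3 3.
P3 drops from 4 to 3.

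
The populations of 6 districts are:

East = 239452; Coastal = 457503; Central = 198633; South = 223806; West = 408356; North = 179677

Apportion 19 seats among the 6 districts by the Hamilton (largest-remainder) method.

East=3; Coastal=5; Central=2; South=2; West=5; North=2

The standard divisor is 1707427/19 ≈ 89864.579.
Standard quotas: East 2.6646, Coastal 5.0910, Central 2.2104, South 2.4905, West 4.5441, North 1.9994.
Lower quotas: East 2, Coastal 5, Central 2, South 2, West 4, North 1 (sum 16, leaving 3 seats).
Remainders in descending order: North 0.9994, East 0.6646, West 0.5441, South 0.4905, Central 0.2104, Coastal 0.0910.
Largest remainders: North, East, West receive the extra seats.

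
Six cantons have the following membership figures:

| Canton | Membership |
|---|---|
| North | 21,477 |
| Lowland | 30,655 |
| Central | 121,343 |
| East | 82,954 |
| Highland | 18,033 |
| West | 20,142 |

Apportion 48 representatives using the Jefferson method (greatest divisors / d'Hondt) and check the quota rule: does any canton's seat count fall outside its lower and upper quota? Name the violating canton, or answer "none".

Standard quotas: North 3.499, Lowland 4.995, Central 19.770, East 13.516, Highland 2.938, West 3.282.
Jefferson allocation: North 3, Lowland 5, Central 20, East 14, Highland 3, West 3.
Every allocation lies between the lower and upper quota.

none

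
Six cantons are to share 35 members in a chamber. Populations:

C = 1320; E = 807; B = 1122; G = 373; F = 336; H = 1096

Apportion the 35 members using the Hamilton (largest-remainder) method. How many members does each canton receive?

Standard divisor: 5054 ÷ 35 ≈ 144.4.
Standard quotas: C 9.141, E 5.589, B 7.770, G 2.583, F 2.327, H 7.590.
Lower quotas: C 9, E 5, B 7, G 2, F 2, H 7 (sum 32, leaving 3 seats).
Remainders in descending order: B 0.770, H 0.590, E 0.589, G 0.583, F 0.327, C 0.141.
The surplus seats go to B, H, E.

C 9; E 6; B 8; G 2; F 2; H 8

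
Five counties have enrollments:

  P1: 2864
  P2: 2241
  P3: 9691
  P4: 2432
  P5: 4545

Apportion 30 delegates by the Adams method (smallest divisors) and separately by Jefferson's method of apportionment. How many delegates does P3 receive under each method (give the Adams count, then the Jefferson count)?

Adams: P1 4, P2 3, P3 13, P4 4, P5 6.
Jefferson: P1 4, P2 3, P3 14, P4 3, P5 6.
P3 gets 13 under Adams and 14 under Jefferson.

13 and 14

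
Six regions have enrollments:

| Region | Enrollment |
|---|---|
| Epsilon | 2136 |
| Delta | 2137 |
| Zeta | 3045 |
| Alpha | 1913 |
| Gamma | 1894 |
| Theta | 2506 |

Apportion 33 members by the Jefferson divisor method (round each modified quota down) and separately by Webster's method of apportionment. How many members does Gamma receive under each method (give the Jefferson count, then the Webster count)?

Jefferson: Epsilon 5, Delta 5, Zeta 8, Alpha 5, Gamma 4, Theta 6.
Webster: Epsilon 5, Delta 5, Zeta 7, Alpha 5, Gamma 5, Theta 6.
Gamma gets 4 under Jefferson and 5 under Webster.

4 and 5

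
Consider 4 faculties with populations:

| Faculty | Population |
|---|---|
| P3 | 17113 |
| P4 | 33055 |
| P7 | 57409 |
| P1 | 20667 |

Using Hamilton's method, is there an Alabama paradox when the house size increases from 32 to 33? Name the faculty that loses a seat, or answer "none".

At 32 seats: P3 4, P4 8, P7 15, P1 5.
At 33 seats: P3 4, P4 9, P7 15, P1 5.
No faculty's allocation decreased.

none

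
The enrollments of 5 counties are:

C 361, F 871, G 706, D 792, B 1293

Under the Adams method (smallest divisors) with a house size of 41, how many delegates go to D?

8

Standard divisor 4023/41 ≈ 98.122; standard quotas: C 3.679, F 8.877, G 7.195, D 8.072, B 13.177.
Rounding up gives 4, 9, 8, 9, 14 = 44 seats, so the divisor must be adjusted.
With modified divisor 104: modified quotas C 3.471, F 8.375, G 6.788, D 7.615, B 12.433.
Rounding up: C 4, F 9, G 7, D 8, B 13 (total 41).
D receives 8.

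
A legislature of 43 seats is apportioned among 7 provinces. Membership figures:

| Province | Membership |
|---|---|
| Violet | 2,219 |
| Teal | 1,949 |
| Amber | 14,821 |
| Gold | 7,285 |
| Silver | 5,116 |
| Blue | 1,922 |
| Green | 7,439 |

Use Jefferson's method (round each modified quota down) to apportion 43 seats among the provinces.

Standard divisor 40751/43 ≈ 947.698; standard quotas: Violet 2.341, Teal 2.057, Amber 15.639, Gold 7.687, Silver 5.398, Blue 2.028, Green 7.850.
Rounding down gives 2, 2, 15, 7, 5, 2, 7 = 40 seats, so the divisor must be adjusted.
With modified divisor 900: modified quotas Violet 2.466, Teal 2.166, Amber 16.468, Gold 8.094, Silver 5.684, Blue 2.136, Green 8.266.
Rounding down: Violet 2, Teal 2, Amber 16, Gold 8, Silver 5, Blue 2, Green 8 (total 43).

Violet=2, Teal=2, Amber=16, Gold=8, Silver=5, Blue=2, Green=8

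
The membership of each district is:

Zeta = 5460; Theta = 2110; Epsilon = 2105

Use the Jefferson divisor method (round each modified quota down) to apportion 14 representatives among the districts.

Standard divisor 9675/14 ≈ 691.071; standard quotas: Zeta 7.901, Theta 3.053, Epsilon 3.046.
Rounding down gives 7, 3, 3 = 13 seats, so the divisor must be adjusted.
With modified divisor 640: modified quotas Zeta 8.531, Theta 3.297, Epsilon 3.289.
Rounding down: Zeta 8, Theta 3, Epsilon 3 (total 14).

Zeta 8, Theta 3, Epsilon 3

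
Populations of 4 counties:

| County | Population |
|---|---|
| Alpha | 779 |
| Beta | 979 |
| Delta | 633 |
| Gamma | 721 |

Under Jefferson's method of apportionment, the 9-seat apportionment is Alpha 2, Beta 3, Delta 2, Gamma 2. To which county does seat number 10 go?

Priority for the next seat is population ÷ (current seats + 1).
Priorities: Alpha 259.667, Beta 244.750, Delta 211.000, Gamma 240.333.
Highest priority: Alpha.

Alpha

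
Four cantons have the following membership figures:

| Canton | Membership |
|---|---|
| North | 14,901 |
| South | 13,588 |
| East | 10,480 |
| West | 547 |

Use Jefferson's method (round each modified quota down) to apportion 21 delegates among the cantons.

North 8, South 7, East 6, West 0

Standard divisor 39516/21 ≈ 1881.714; standard quotas: North 7.919, South 7.221, East 5.569, West 0.291.
Rounding down gives 7, 7, 5, 0 = 19 seats, so the divisor must be adjusted.
With modified divisor 1720: modified quotas North 8.663, South 7.900, East 6.093, West 0.318.
Rounding down: North 8, South 7, East 6, West 0 (total 21).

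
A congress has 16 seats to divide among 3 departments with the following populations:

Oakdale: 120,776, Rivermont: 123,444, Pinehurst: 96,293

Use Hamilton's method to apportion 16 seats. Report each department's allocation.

The standard divisor is 340513/16 ≈ 21282.062.
Standard quotas: Oakdale 5.6750, Rivermont 5.8004, Pinehurst 4.5246.
Lower quotas: Oakdale 5, Rivermont 5, Pinehurst 4 (sum 14, leaving 2 seats).
Remainders in descending order: Rivermont 0.8004, Oakdale 0.6750, Pinehurst 0.5246.
Largest remainders: Rivermont, Oakdale receive the extra seats.

Oakdale 6; Rivermont 6; Pinehurst 4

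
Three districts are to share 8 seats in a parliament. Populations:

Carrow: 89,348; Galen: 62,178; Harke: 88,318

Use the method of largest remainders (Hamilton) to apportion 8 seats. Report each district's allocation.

Total 239844; standard divisor 239844/8 ≈ 29980.5.
Standard quotas: Carrow 2.9802, Galen 2.0739, Harke 2.9458.
Lower quotas: Carrow 2, Galen 2, Harke 2 (sum 6, leaving 2 seats).
Remainders in descending order: Carrow 0.9802, Harke 0.9458, Galen 0.0739.
Largest remainders: Carrow, Harke receive the extra seats.

Carrow 3, Galen 2, Harke 3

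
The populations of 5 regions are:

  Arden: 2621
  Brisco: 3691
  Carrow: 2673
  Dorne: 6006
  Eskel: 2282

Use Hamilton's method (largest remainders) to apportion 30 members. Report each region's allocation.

The standard divisor is 17273/30 ≈ 575.767.
Standard quotas: Arden 4.5522, Brisco 6.4106, Carrow 4.6425, Dorne 10.4313, Eskel 3.9634.
Lower quotas: Arden 4, Brisco 6, Carrow 4, Dorne 10, Eskel 3 (sum 27, leaving 3 seats).
Remainders in descending order: Eskel 0.9634, Carrow 0.6425, Arden 0.5522, Dorne 0.4313, Brisco 0.4106.
Largest remainders: Eskel, Carrow, Arden receive the extra seats.

Arden=5, Brisco=6, Carrow=5, Dorne=10, Eskel=4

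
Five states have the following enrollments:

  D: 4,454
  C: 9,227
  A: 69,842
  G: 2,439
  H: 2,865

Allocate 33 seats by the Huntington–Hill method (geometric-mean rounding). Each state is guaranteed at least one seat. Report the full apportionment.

With divisor 2702: modified quotas D 1.648, C 3.415, A 25.848, G 0.903, H 1.060.
Geometric-mean thresholds: D √(1·2)=1.414, C √(3·4)=3.464, A √(25·26)=25.495, G (min 1), H √(1·2)=1.414.
Each quota rounded against its threshold gives D 2, C 3, A 26, G 1, H 1 (total 33).

D=2, C=3, A=26, G=1, H=1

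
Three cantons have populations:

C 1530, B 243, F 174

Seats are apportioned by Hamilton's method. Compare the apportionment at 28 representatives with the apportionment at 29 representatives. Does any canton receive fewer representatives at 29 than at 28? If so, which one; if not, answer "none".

F

At 28 seats: C 22, B 3, F 3.
At 29 seats: C 23, B 4, F 2.
F drops from 3 to 2.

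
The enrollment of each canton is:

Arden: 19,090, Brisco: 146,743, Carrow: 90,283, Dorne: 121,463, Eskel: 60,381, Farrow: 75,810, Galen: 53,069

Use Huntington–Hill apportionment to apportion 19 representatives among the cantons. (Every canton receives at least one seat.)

With divisor 31881: modified quotas Arden 0.599, Brisco 4.603, Carrow 2.832, Dorne 3.810, Eskel 1.894, Farrow 2.378, Galen 1.665.
Geometric-mean thresholds: Arden (min 1), Brisco √(4·5)=4.472, Carrow √(2·3)=2.449, Dorne √(3·4)=3.464, Eskel √(1·2)=1.414, Farrow √(2·3)=2.449, Galen √(1·2)=1.414.
Each quota rounded against its threshold gives Arden 1, Brisco 5, Carrow 3, Dorne 4, Eskel 2, Farrow 2, Galen 2 (total 19).

Arden 1, Brisco 5, Carrow 3, Dorne 4, Eskel 2, Farrow 2, Galen 2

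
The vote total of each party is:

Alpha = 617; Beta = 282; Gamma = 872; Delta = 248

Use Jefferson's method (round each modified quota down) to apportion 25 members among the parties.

Standard divisor 2019/25 ≈ 80.76; standard quotas: Alpha 7.640, Beta 3.492, Gamma 10.797, Delta 3.071.
Rounding down gives 7, 3, 10, 3 = 23 seats, so the divisor must be adjusted.
With modified divisor 75: modified quotas Alpha 8.227, Beta 3.760, Gamma 11.627, Delta 3.307.
Rounding down: Alpha 8, Beta 3, Gamma 11, Delta 3 (total 25).

Alpha 8; Beta 3; Gamma 11; Delta 3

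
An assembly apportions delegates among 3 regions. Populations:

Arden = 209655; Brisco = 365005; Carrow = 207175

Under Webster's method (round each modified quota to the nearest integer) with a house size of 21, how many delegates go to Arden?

6

Standard divisor 781835/21 ≈ 37230.238; standard quotas: Arden 5.631, Brisco 9.804, Carrow 5.565.
Rounding to the nearest integer gives 6, 10, 6 = 22 seats, so the divisor must be adjusted.
With modified divisor 37900: modified quotas Arden 5.532, Brisco 9.631, Carrow 5.466.
Rounding to the nearest integer: Arden 6, Brisco 10, Carrow 5 (total 21).
Arden receives 6.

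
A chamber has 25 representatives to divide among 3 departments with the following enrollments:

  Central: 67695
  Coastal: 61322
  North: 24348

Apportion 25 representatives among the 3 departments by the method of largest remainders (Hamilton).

The standard divisor is 153365/25 ≈ 6134.6.
Standard quotas: Central 11.0349, Coastal 9.9961, North 3.9690.
Lower quotas: Central 11, Coastal 9, North 3 (sum 23, leaving 2 seats).
Remainders in descending order: Coastal 0.9961, North 0.9690, Central 0.0349.
The surplus seats go to Coastal, North.

Central=11, Coastal=10, North=4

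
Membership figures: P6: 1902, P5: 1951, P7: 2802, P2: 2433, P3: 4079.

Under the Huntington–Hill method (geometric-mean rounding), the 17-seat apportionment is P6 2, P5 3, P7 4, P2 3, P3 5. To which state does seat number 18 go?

P6

Priority for the next seat is population ÷ (√(s·(s+1))).
Priorities: P6 776.488, P5 563.205, P7 626.546, P2 702.347, P3 744.720.
Highest priority: P6.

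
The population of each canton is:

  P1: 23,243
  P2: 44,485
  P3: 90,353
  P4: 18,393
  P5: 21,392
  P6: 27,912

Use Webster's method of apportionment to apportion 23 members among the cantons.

P1 2; P2 5; P3 9; P4 2; P5 2; P6 3

Standard divisor 225778/23 ≈ 9816.435; standard quotas: P1 2.368, P2 4.532, P3 9.204, P4 1.874, P5 2.179, P6 2.843.
Rounding to the nearest integer gives P1 2, P2 5, P3 9, P4 2, P5 2, P6 3 — total 23, matching the house size, so no adjustment is needed.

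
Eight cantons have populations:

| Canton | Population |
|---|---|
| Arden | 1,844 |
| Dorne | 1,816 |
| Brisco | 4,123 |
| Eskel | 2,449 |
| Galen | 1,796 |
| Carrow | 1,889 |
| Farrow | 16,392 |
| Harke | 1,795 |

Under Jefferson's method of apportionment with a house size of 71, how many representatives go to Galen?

4

Standard divisor 32104/71 ≈ 452.169; standard quotas: Arden 4.078, Dorne 4.016, Brisco 9.118, Eskel 5.416, Galen 3.972, Carrow 4.178, Farrow 36.252, Harke 3.970.
Rounding down gives 4, 4, 9, 5, 3, 4, 36, 3 = 68 seats, so the divisor must be adjusted.
With modified divisor 440: modified quotas Arden 4.191, Dorne 4.127, Brisco 9.370, Eskel 5.566, Galen 4.082, Carrow 4.293, Farrow 37.255, Harke 4.080.
Rounding down: Arden 4, Dorne 4, Brisco 9, Eskel 5, Galen 4, Carrow 4, Farrow 37, Harke 4 (total 71).
Galen receives 4.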